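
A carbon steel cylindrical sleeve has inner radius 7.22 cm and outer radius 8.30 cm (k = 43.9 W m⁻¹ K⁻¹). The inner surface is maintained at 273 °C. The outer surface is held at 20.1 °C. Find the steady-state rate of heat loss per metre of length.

Q' = 2πk·ΔT/ln(r₂/r₁) = 2π × 43.9 × 252.9 / ln(0.0830/0.0722) = 5.00×10^5 W/m

Q' = 5.00×10^5 W/m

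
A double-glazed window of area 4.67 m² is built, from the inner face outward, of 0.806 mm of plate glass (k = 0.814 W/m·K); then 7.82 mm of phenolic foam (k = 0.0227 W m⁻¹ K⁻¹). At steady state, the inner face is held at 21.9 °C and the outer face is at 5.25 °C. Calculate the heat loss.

Treat each layer as a resistance in series:
  R_plate glass = L/(kA) = 8.06×10^-4/(0.814·4.67) = 2.120×10^-4 K/W
  R_phenolic foam = L/(kA) = 0.00782/(0.0227·4.67) = 0.07377 K/W
ΣR = 2.120×10^-4 + 0.07377 = 0.07398 K/W
Q = ΔT/ΣR = (21.9 °C − 5.25 °C)/0.07398 = 225 W

Q = 225 W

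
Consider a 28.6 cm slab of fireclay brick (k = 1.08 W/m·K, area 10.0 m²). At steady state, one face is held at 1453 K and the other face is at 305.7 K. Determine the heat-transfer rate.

Q = 43.3 kW

Q = kA·ΔT/L = 1.08 × 10.0 × |1453 K − 305.7 K| / 0.286 = 43300 W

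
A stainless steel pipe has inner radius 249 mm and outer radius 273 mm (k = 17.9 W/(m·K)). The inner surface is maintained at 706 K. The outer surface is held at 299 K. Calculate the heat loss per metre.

Q' = 2πk·ΔT/ln(r₂/r₁) = 2π × 17.9 × 407 / ln(0.273/0.249) = 4.97×10^5 W/m

Q' = 497 kW/m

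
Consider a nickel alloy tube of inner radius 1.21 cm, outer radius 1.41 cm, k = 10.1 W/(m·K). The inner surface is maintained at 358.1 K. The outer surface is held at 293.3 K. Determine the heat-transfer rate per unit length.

Q' = 26900 W/m

Q' = 2πk·ΔT/ln(r₂/r₁) = 2π × 10.1 × 64.8 / ln(0.0141/0.0121) = 26900 W/m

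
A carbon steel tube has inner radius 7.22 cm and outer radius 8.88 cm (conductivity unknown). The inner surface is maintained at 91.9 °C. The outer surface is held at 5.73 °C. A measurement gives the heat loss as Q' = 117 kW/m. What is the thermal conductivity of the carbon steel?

k = 44.7 W/m·K

ΣR = ΔT/Q' = |91.9 − 5.73|/1.17×10^5 = 7.365×10^-4 m·K/W
ln(r₂/r₁)/(2πk) = 7.365×10^-4 ⇒ k = 0.2069/(2π·7.365×10^-4) = 44.7 W/m·K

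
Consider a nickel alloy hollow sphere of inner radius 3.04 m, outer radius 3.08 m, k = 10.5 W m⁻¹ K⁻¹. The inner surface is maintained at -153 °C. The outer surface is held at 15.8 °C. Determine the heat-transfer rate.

Q = 4πk·ΔT/(1/r₁ − 1/r₂) = 4π × 10.5 × 168.8 / (1/3.04 − 1/3.08) = 5.21×10^6 W

Q = 5210 kW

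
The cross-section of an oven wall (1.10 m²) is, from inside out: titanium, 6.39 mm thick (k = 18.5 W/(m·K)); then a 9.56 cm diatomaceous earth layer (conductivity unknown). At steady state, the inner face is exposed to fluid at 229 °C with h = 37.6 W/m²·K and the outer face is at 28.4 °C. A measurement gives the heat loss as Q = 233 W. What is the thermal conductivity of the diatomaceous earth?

k = 0.104 W/m·K

ΣR = ΔT/Q = |229 − 28.4|/233 = 0.8609 K/W
Known resistances:
  R_conv,in = 1/(hA) = 1/(37.6·1.10) = 0.02418 K/W
  R_titanium = L/(kA) = 0.00639/(18.5·1.10) = 3.140×10^-4 K/W
R_diatomaceous earth = ΣR − ΣR_known = 0.8609 − 0.02449 = 0.8364 K/W
L/(kA) = 0.8364 ⇒ k = 0.0956/(0.8364·1.10) = 0.104 W/m·K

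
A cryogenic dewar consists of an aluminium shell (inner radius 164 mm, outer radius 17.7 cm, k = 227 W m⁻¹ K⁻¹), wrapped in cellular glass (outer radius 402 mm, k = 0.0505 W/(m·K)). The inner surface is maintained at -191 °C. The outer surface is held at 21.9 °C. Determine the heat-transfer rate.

Resistance network (inner→outer):
  R_aluminium = (1/0.164 − 1/0.177)/(4πk) = 0.4478/(4π·227) = 1.570×10^-4 K/W
  R_cellular glass = (1/0.177 − 1/0.402)/(4πk) = 3.162/(4π·0.0505) = 4.983 K/W
ΣR = 1.570×10^-4 + 4.983 = 4.983 K/W
Q = ΔT/ΣR = (-191 °C − 21.9 °C)/4.983 = -42.7 W
(Negative Q ⇒ heat flows inward; heat gain = 42.7 W.)

Q = 42.7 W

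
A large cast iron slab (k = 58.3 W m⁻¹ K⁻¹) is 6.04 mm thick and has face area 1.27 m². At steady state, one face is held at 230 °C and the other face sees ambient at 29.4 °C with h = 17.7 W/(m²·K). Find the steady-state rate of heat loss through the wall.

Q = 4.50 kW

Series thermal resistances, inner to outer:
  R_cast iron = L/(kA) = 0.00604/(58.3·1.27) = 8.158×10^-5 K/W
  R_conv,out = 1/(hA) = 1/(17.7·1.27) = 0.04449 K/W
ΣR = 8.158×10^-5 + 0.04449 = 0.04457 K/W
Q = ΔT/ΣR = (230 °C − 29.4 °C)/0.04457 = 4500 W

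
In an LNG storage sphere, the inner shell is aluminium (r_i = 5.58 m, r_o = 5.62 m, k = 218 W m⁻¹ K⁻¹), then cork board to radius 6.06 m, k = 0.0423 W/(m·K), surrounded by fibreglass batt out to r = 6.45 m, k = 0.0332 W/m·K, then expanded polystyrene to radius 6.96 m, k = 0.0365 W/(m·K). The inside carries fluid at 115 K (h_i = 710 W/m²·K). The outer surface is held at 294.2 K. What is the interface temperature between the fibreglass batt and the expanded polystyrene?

Series thermal resistances, inner to outer:
  R_conv,in = 1/(4πr²h) = 1/(4π·5.58²·710) = 3.600×10^-6 K/W
  R_aluminium = (1/5.58 − 1/5.62)/(4πk) = 0.001276/(4π·218) = 4.656×10^-7 K/W
  R_cork board = (1/5.62 − 1/6.06)/(4πk) = 0.01292/(4π·0.0423) = 0.02430 K/W
  R_fibreglass batt = (1/6.06 − 1/6.45)/(4πk) = 0.009978/(4π·0.0332) = 0.02392 K/W
  R_expanded polystyrene = (1/6.45 − 1/6.96)/(4πk) = 0.01136/(4π·0.0365) = 0.02477 K/W
ΣR = 3.600×10^-6 + 4.656×10^-7 + 0.02430 + 0.02392 + 0.02477 = 0.07299 K/W
Q = ΔT/ΣR = (115 K − 294.2 K)/0.07299 = -2455 W
From the inner boundary to the fibreglass batt/expanded polystyrene interface, ΣR_partial = 0.04822 K/W.
T_interface = T_in − Q·ΣR_partial = 115 K − (-2455)(0.04822) = 233.4 K

T = 233.4 K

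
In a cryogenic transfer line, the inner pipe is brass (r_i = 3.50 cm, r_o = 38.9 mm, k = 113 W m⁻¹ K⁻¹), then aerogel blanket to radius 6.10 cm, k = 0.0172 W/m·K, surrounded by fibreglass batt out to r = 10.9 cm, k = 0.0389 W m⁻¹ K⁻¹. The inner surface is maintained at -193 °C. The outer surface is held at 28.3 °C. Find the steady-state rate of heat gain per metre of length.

Q' = 33.8 W/m

Series thermal resistances, inner to outer:
  R'_brass = ln(0.0389/0.0350)/(2πk) = 0.1056/(2π·113) = 1.488×10^-4 m·K/W
  R'_aerogel blanket = ln(0.0610/0.0389)/(2πk) = 0.4499/(2π·0.0172) = 4.163 m·K/W
  R'_fibreglass batt = ln(0.109/0.0610)/(2πk) = 0.5805/(2π·0.0389) = 2.375 m·K/W
ΣR = 1.488×10^-4 + 4.163 + 2.375 = 6.538 m·K/W
Q' = ΔT/ΣR = (-193 °C − 28.3 °C)/6.538 = -33.8 W/m
(Negative Q' ⇒ heat flows inward; heat gain = 33.8 W/m.)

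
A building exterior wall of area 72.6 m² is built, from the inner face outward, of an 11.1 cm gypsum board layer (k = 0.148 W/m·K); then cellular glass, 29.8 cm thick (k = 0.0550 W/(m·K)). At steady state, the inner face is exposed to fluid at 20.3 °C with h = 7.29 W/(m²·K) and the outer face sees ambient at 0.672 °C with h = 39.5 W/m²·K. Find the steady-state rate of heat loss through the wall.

Q = 225 W

Series thermal resistances, inner to outer:
  R_conv,in = 1/(hA) = 1/(7.29·72.6) = 0.001889 K/W
  R_gypsum board = L/(kA) = 0.111/(0.148·72.6) = 0.01033 K/W
  R_cellular glass = L/(kA) = 0.298/(0.0550·72.6) = 0.07463 K/W
  R_conv,out = 1/(hA) = 1/(39.5·72.6) = 3.487×10^-4 K/W
ΣR = 0.001889 + 0.01033 + 0.07463 + 3.487×10^-4 = 0.08720 K/W
Q = ΔT/ΣR = (20.3 °C − 0.672 °C)/0.08720 = 225 W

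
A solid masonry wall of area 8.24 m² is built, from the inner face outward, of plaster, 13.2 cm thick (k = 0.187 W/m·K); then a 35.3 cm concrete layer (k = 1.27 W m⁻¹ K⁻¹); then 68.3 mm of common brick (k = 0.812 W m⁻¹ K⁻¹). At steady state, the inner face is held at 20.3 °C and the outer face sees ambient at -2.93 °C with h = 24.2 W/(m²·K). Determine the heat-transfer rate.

Resistance network (inner→outer):
  R_plaster = L/(kA) = 0.132/(0.187·8.24) = 0.08567 K/W
  R_concrete = L/(kA) = 0.353/(1.27·8.24) = 0.03373 K/W
  R_common brick = L/(kA) = 0.0683/(0.812·8.24) = 0.01021 K/W
  R_conv,out = 1/(hA) = 1/(24.2·8.24) = 0.005015 K/W
ΣR = 0.08567 + 0.03373 + 0.01021 + 0.005015 = 0.1346 K/W
Q = ΔT/ΣR = (20.3 °C − -2.93 °C)/0.1346 = 173 W

Q = 173 W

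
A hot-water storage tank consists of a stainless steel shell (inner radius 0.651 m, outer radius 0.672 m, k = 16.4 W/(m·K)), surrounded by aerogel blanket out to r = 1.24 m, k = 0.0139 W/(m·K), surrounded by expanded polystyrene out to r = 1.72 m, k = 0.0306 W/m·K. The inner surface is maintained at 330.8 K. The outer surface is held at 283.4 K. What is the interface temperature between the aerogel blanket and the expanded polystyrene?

T = 289.6 K

Series thermal resistances, inner to outer:
  R_stainless steel = (1/0.651 − 1/0.672)/(4πk) = 0.04800/(4π·16.4) = 2.329×10^-4 K/W
  R_aerogel blanket = (1/0.672 − 1/1.24)/(4πk) = 0.6816/(4π·0.0139) = 3.902 K/W
  R_expanded polystyrene = (1/1.24 − 1/1.72)/(4πk) = 0.2251/(4π·0.0306) = 0.5853 K/W
ΣR = 2.329×10^-4 + 3.902 + 0.5853 = 4.488 K/W
Q = ΔT/ΣR = (330.8 K − 283.4 K)/4.488 = 10.56 W
From the inner boundary to the aerogel blanket/expanded polystyrene interface, ΣR_partial = 3.902 K/W.
T_interface = T_in − Q·ΣR_partial = 330.8 K − (10.56)(3.902) = 289.6 K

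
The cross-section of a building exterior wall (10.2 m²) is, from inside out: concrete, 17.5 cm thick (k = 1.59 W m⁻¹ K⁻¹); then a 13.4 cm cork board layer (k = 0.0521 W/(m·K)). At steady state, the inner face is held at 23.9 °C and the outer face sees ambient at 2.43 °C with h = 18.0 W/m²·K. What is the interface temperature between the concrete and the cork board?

T = 23.0 °C

Series thermal resistances, inner to outer:
  R_concrete = L/(kA) = 0.175/(1.59·10.2) = 0.01079 K/W
  R_cork board = L/(kA) = 0.134/(0.0521·10.2) = 0.2522 K/W
  R_conv,out = 1/(hA) = 1/(18.0·10.2) = 0.005447 K/W
ΣR = 0.01079 + 0.2522 + 0.005447 = 0.2684 K/W
Q = ΔT/ΣR = (23.9 °C − 2.43 °C)/0.2684 = 79.99 W
From the inner boundary to the concrete/cork board interface, ΣR_partial = 0.01079 K/W.
T_interface = T_in − Q·ΣR_partial = 23.9 °C − (79.99)(0.01079) = 23.0 °C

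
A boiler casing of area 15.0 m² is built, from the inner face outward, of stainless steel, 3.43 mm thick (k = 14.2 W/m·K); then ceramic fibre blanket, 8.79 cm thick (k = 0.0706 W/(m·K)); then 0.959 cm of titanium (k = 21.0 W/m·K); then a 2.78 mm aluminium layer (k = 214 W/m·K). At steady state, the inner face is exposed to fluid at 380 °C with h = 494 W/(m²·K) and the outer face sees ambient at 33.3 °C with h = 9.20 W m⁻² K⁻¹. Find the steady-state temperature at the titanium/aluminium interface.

T = 61.1 °C

Series thermal resistances, inner to outer:
  R_conv,in = 1/(hA) = 1/(494·15.0) = 1.350×10^-4 K/W
  R_stainless steel = L/(kA) = 0.00343/(14.2·15.0) = 1.610×10^-5 K/W
  R_ceramic fibre blanket = L/(kA) = 0.0879/(0.0706·15.0) = 0.08300 K/W
  R_titanium = L/(kA) = 0.00959/(21.0·15.0) = 3.044×10^-5 K/W
  R_aluminium = L/(kA) = 0.00278/(214·15.0) = 8.660×10^-7 K/W
  R_conv,out = 1/(hA) = 1/(9.20·15.0) = 0.007246 K/W
ΣR = 1.350×10^-4 + 1.610×10^-5 + 0.08300 + 3.044×10^-5 + 8.660×10^-7 + 0.007246 = 0.09043 K/W
Q = ΔT/ΣR = (380 °C − 33.3 °C)/0.09043 = 3834 W
From the inner boundary to the titanium/aluminium interface, ΣR_partial = 0.08318 K/W.
T_interface = T_in − Q·ΣR_partial = 380 °C − (3834)(0.08318) = 61.1 °C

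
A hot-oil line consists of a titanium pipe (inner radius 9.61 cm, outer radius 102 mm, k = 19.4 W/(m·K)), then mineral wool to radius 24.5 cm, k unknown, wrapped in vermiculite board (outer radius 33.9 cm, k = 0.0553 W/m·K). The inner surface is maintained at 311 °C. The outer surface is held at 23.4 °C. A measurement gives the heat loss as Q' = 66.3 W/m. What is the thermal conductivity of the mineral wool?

ΣR = ΔT/Q' = |311 − 23.4|/66.3 = 4.338 m·K/W
Known resistances:
  R'_titanium = ln(0.102/0.0961)/(2πk) = 0.05958/(2π·19.4) = 4.888×10^-4 m·K/W
  R'_vermiculite board = ln(0.339/0.245)/(2πk) = 0.3247/(2π·0.0553) = 0.9346 m·K/W
R_mineral wool = ΣR − ΣR_known = 4.338 − 0.9351 = 3.403 m·K/W
ln(r₂/r₁)/(2πk) = 3.403 ⇒ k = 0.8763/(2π·3.403) = 0.0410 W/m·K

k = 0.0410 W/m·K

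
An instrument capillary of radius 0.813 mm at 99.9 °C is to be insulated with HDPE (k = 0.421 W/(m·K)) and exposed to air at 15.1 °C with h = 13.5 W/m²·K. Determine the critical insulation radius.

r_cr = 3.12 cm

For a cylinder, r_cr = k_ins/h = 0.421/13.5 = 0.0312 m = 3.12 cm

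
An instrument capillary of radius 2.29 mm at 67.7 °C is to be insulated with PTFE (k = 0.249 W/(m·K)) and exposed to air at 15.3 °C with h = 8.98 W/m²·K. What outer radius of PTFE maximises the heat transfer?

For a cylinder, r_cr = k_ins/h = 0.249/8.98 = 0.0277 m = 2.77 cm

r_cr = 2.77 cm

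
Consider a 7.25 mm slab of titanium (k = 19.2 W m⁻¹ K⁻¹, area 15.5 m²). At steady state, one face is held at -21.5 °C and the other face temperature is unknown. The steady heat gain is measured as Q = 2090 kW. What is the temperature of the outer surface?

Sum the resistances:
  R_titanium = L/(kA) = 0.00725/(19.2·15.5) = 2.436×10^-5 K/W
ΣR = 2.436×10^-5 K/W
ΔT = Q·ΣR = 2.09×10^6 × 2.436×10^-5 = 50.91 K
Heat flows inward, so T_out = T_in + ΔT = -21.5 + 50.91 = 29.4 °C

T_out = 29.4 °C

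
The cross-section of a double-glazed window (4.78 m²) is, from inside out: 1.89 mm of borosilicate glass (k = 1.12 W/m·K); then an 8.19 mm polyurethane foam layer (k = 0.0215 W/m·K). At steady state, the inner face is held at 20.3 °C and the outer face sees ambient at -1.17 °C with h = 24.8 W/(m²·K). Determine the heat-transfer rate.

Treat each layer as a resistance in series:
  R_borosilicate glass = L/(kA) = 0.00189/(1.12·4.78) = 3.530×10^-4 K/W
  R_polyurethane foam = L/(kA) = 0.00819/(0.0215·4.78) = 0.07969 K/W
  R_conv,out = 1/(hA) = 1/(24.8·4.78) = 0.008436 K/W
ΣR = 3.530×10^-4 + 0.07969 + 0.008436 = 0.08848 K/W
Q = ΔT/ΣR = (20.3 °C − -1.17 °C)/0.08848 = 243 W

Q = 243 W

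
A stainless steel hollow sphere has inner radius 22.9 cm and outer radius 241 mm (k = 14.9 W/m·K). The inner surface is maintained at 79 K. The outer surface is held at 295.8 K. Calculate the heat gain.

Q = 187 kW

Q = 4πk·ΔT/(1/r₁ − 1/r₂) = 4π × 14.9 × 216.8 / (1/0.229 − 1/0.241) = 1.87×10^5 W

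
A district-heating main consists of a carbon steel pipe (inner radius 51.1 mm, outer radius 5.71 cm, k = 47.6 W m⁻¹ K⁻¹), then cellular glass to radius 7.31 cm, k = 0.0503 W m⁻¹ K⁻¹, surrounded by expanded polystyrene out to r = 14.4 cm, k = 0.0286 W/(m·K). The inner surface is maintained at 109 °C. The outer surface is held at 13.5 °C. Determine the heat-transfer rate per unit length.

Q' = 21.0 W/m

Series thermal resistances, inner to outer:
  R'_carbon steel = ln(0.0571/0.0511)/(2πk) = 0.1110/(2π·47.6) = 3.712×10^-4 m·K/W
  R'_cellular glass = ln(0.0731/0.0571)/(2πk) = 0.2470/(2π·0.0503) = 0.7816 m·K/W
  R'_expanded polystyrene = ln(0.144/0.0731)/(2πk) = 0.6780/(2π·0.0286) = 3.773 m·K/W
ΣR = 3.712×10^-4 + 0.7816 + 3.773 = 4.555 m·K/W
Q' = ΔT/ΣR = (109 °C − 13.5 °C)/4.555 = 21.0 W/m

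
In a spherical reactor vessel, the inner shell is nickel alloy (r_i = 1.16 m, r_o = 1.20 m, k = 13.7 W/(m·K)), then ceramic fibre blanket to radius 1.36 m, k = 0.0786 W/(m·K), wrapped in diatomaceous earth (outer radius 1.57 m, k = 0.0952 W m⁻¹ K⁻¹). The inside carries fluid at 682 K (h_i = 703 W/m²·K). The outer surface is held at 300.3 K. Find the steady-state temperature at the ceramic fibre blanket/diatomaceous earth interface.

T = 473 K

Treat each layer as a resistance in series:
  R_conv,in = 1/(4πr²h) = 1/(4π·1.16²·703) = 8.412×10^-5 K/W
  R_nickel alloy = (1/1.16 − 1/1.20)/(4πk) = 0.02874/(4π·13.7) = 1.669×10^-4 K/W
  R_ceramic fibre blanket = (1/1.20 − 1/1.36)/(4πk) = 0.09804/(4π·0.0786) = 0.09926 K/W
  R_diatomaceous earth = (1/1.36 − 1/1.57)/(4πk) = 0.09835/(4π·0.0952) = 0.08221 K/W
ΣR = 8.412×10^-5 + 1.669×10^-4 + 0.09926 + 0.08221 = 0.1817 K/W
Q = ΔT/ΣR = (682 K − 300.3 K)/0.1817 = 2101 W
From the inner boundary to the ceramic fibre blanket/diatomaceous earth interface, ΣR_partial = 0.09951 K/W.
T_interface = T_in − Q·ΣR_partial = 682 K − (2101)(0.09951) = 473 K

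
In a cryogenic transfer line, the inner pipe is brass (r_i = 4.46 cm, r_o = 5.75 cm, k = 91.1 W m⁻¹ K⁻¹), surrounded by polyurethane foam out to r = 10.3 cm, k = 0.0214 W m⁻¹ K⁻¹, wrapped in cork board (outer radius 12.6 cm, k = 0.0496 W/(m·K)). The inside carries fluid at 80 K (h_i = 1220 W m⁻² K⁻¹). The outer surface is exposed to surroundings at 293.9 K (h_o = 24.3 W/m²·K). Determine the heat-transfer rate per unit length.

Q' = 42.5 W/m

Resistance network (inner→outer):
  R'_conv,in = 1/(2πr h) = 1/(2π·0.0446·1220) = 0.002925 m·K/W
  R'_brass = ln(0.0575/0.0446)/(2πk) = 0.2541/(2π·91.1) = 4.438×10^-4 m·K/W
  R'_polyurethane foam = ln(0.103/0.0575)/(2πk) = 0.5829/(2π·0.0214) = 4.335 m·K/W
  R'_cork board = ln(0.126/0.103)/(2πk) = 0.2016/(2π·0.0496) = 0.6467 m·K/W
  R'_conv,out = 1/(2πr h) = 1/(2π·0.126·24.3) = 0.05198 m·K/W
ΣR = 0.002925 + 4.438×10^-4 + 4.335 + 0.6467 + 0.05198 = 5.037 m·K/W
Q' = ΔT/ΣR = (80 K − 293.9 K)/5.037 = -42.5 W/m
(Negative Q' ⇒ heat flows inward; heat gain = 42.5 W/m.)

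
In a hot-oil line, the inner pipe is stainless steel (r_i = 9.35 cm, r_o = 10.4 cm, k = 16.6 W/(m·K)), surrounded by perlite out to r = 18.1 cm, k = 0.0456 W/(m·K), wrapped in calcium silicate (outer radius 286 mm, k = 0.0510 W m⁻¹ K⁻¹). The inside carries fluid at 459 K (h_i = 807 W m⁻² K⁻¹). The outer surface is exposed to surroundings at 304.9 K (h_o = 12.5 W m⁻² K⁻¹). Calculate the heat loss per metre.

Q' = 45.2 W/m

Series thermal resistances, inner to outer:
  R'_conv,in = 1/(2πr h) = 1/(2π·0.0935·807) = 0.002109 m·K/W
  R'_stainless steel = ln(0.104/0.0935)/(2πk) = 0.1064/(2π·16.6) = 0.001020 m·K/W
  R'_perlite = ln(0.181/0.104)/(2πk) = 0.5541/(2π·0.0456) = 1.934 m·K/W
  R'_calcium silicate = ln(0.286/0.181)/(2πk) = 0.4575/(2π·0.0510) = 1.428 m·K/W
  R'_conv,out = 1/(2πr h) = 1/(2π·0.286·12.5) = 0.04452 m·K/W
ΣR = 0.002109 + 0.001020 + 1.934 + 1.428 + 0.04452 = 3.410 m·K/W
Q' = ΔT/ΣR = (459 K − 304.9 K)/3.410 = 45.2 W/m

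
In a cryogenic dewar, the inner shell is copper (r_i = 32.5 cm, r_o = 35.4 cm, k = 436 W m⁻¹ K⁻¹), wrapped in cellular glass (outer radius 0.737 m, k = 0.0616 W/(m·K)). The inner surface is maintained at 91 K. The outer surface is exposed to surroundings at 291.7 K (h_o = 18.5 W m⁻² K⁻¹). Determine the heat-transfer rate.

Resistance network (inner→outer):
  R_copper = (1/0.325 − 1/0.354)/(4πk) = 0.2521/(4π·436) = 4.601×10^-5 K/W
  R_cellular glass = (1/0.354 − 1/0.737)/(4πk) = 1.468/(4π·0.0616) = 1.896 K/W
  R_conv,out = 1/(4πr²h) = 1/(4π·0.737²·18.5) = 0.007919 K/W
ΣR = 4.601×10^-5 + 1.896 + 0.007919 = 1.904 K/W
Q = ΔT/ΣR = (91 K − 291.7 K)/1.904 = -105 W
(Negative Q ⇒ heat flows inward; heat gain = 105 W.)

Q = 105 W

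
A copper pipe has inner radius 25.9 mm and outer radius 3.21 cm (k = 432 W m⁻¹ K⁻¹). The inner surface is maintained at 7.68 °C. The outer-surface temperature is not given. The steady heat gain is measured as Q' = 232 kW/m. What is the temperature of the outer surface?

Series resistances:
  R'_copper = ln(0.0321/0.0259)/(2πk) = 0.2146/(2π·432) = 7.907×10^-5 m·K/W
ΣR = 7.907×10^-5 m·K/W
ΔT = Q'·ΣR = 2.32×10^5 × 7.907×10^-5 = 18.34 K
Heat flows inward, so T_out = T_in + ΔT = 7.68 + 18.34 = 26.0 °C

T_out = 26.0 °C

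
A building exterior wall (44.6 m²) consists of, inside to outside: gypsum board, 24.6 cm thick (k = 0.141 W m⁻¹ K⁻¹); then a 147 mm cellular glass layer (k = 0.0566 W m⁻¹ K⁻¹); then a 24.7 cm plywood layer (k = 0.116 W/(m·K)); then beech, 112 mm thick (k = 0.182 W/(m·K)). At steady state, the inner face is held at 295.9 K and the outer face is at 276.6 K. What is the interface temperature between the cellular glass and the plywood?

Treat each layer as a resistance in series:
  R_gypsum board = L/(kA) = 0.246/(0.141·44.6) = 0.03912 K/W
  R_cellular glass = L/(kA) = 0.147/(0.0566·44.6) = 0.05823 K/W
  R_plywood = L/(kA) = 0.247/(0.116·44.6) = 0.04774 K/W
  R_beech = L/(kA) = 0.112/(0.182·44.6) = 0.01380 K/W
ΣR = 0.03912 + 0.05823 + 0.04774 + 0.01380 = 0.1589 K/W
Q = ΔT/ΣR = (295.9 K − 276.6 K)/0.1589 = 121.5 W
From the inner boundary to the cellular glass/plywood interface, ΣR_partial = 0.09735 K/W.
T_interface = T_in − Q·ΣR_partial = 295.9 K − (121.5)(0.09735) = 284.1 K

T = 284.1 K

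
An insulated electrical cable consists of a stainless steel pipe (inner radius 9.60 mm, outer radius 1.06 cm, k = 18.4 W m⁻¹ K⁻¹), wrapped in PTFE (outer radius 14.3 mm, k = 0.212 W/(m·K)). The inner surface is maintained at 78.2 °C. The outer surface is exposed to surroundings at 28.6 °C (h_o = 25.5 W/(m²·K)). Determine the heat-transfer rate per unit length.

Series thermal resistances, inner to outer:
  R'_stainless steel = ln(0.0106/0.00960)/(2πk) = 0.09909/(2π·18.4) = 8.571×10^-4 m·K/W
  R'_PTFE = ln(0.0143/0.0106)/(2πk) = 0.2994/(2π·0.212) = 0.2248 m·K/W
  R'_conv,out = 1/(2πr h) = 1/(2π·0.0143·25.5) = 0.4365 m·K/W
ΣR = 8.571×10^-4 + 0.2248 + 0.4365 = 0.6622 m·K/W
Q' = ΔT/ΣR = (78.2 °C − 28.6 °C)/0.6622 = 74.9 W/m

Q' = 74.9 W/m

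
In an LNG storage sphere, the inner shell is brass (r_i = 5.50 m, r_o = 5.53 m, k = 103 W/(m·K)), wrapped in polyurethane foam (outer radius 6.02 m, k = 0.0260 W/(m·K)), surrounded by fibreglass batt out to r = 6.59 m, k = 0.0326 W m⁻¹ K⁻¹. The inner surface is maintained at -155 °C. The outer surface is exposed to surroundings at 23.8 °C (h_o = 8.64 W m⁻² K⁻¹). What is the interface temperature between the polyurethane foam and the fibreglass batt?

T = -54.7 °C

Resistance network (inner→outer):
  R_brass = (1/5.50 − 1/5.53)/(4πk) = 9.864×10^-4/(4π·103) = 7.621×10^-7 K/W
  R_polyurethane foam = (1/5.53 − 1/6.02)/(4πk) = 0.01472/(4π·0.0260) = 0.04505 K/W
  R_fibreglass batt = (1/6.02 − 1/6.59)/(4πk) = 0.01437/(4π·0.0326) = 0.03507 K/W
  R_conv,out = 1/(4πr²h) = 1/(4π·6.59²·8.64) = 2.121×10^-4 K/W
ΣR = 7.621×10^-7 + 0.04505 + 0.03507 + 2.121×10^-4 = 0.08033 K/W
Q = ΔT/ΣR = (-155 °C − 23.8 °C)/0.08033 = -2226 W
From the inner boundary to the polyurethane foam/fibreglass batt interface, ΣR_partial = 0.04505 K/W.
T_interface = T_in − Q·ΣR_partial = -155 °C − (-2226)(0.04505) = -54.7 °C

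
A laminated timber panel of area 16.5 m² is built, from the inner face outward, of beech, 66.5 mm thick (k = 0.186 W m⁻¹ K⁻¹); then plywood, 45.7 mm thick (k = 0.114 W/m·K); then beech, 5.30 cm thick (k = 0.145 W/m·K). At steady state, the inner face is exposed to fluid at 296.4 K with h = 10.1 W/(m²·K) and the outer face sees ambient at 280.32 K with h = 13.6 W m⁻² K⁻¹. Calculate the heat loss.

Q = 205 W

Series thermal resistances, inner to outer:
  R_conv,in = 1/(hA) = 1/(10.1·16.5) = 0.006001 K/W
  R_beech = L/(kA) = 0.0665/(0.186·16.5) = 0.02167 K/W
  R_plywood = L/(kA) = 0.0457/(0.114·16.5) = 0.02430 K/W
  R_beech = L/(kA) = 0.0530/(0.145·16.5) = 0.02215 K/W
  R_conv,out = 1/(hA) = 1/(13.6·16.5) = 0.004456 K/W
ΣR = 0.006001 + 0.02167 + 0.02430 + 0.02215 + 0.004456 = 0.07858 K/W
Q = ΔT/ΣR = (296.4 K − 280.32 K)/0.07858 = 205 W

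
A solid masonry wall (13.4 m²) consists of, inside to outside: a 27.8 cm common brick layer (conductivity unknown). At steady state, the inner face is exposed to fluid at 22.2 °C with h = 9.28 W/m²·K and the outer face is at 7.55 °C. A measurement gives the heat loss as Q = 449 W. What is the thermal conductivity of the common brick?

k = 0.844 W/m·K

ΣR = ΔT/Q = |22.2 − 7.55|/449 = 0.03263 K/W
Known resistances:
  R_conv,in = 1/(hA) = 1/(9.28·13.4) = 0.008042 K/W
R_common brick = ΣR − ΣR_known = 0.03263 − 0.008042 = 0.02459 K/W
L/(kA) = 0.02459 ⇒ k = 0.278/(0.02459·13.4) = 0.844 W/m·K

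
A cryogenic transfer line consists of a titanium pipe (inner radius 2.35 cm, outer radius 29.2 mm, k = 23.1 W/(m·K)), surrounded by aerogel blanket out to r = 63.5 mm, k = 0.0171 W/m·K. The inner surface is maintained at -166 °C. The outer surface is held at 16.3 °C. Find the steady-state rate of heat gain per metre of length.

Treat each layer as a resistance in series:
  R'_titanium = ln(0.0292/0.0235)/(2πk) = 0.2172/(2π·23.1) = 0.001496 m·K/W
  R'_aerogel blanket = ln(0.0635/0.0292)/(2πk) = 0.7769/(2π·0.0171) = 7.231 m·K/W
ΣR = 0.001496 + 7.231 = 7.232 m·K/W
Q' = ΔT/ΣR = (-166 °C − 16.3 °C)/7.232 = -25.2 W/m
(Negative Q' ⇒ heat flows inward; heat gain = 25.2 W/m.)

Q' = 25.2 W/m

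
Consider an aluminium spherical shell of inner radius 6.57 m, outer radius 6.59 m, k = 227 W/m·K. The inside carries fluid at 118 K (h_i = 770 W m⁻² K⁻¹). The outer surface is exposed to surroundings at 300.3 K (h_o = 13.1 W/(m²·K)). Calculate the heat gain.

Series thermal resistances, inner to outer:
  R_conv,in = 1/(4πr²h) = 1/(4π·6.57²·770) = 2.394×10^-6 K/W
  R_aluminium = (1/6.57 − 1/6.59)/(4πk) = 4.619×10^-4/(4π·227) = 1.619×10^-7 K/W
  R_conv,out = 1/(4πr²h) = 1/(4π·6.59²·13.1) = 1.399×10^-4 K/W
ΣR = 2.394×10^-6 + 1.619×10^-7 + 1.399×10^-4 = 1.425×10^-4 K/W
Q = ΔT/ΣR = (118 K − 300.3 K)/1.425×10^-4 = -1.28×10^6 W
(Negative Q ⇒ heat flows inward; heat gain = 1.28×10^6 W.)

Q = 1280 kW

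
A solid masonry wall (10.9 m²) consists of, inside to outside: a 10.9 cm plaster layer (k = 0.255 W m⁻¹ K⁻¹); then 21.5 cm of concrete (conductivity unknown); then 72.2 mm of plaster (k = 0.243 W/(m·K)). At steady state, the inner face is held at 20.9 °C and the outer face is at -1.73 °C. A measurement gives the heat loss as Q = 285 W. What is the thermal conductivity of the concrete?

k = 1.53 W/m·K

ΣR = ΔT/Q = |20.9 − -1.73|/285 = 0.07940 K/W
Known resistances:
  R_plaster = L/(kA) = 0.109/(0.255·10.9) = 0.03922 K/W
  R_plaster = L/(kA) = 0.0722/(0.243·10.9) = 0.02726 K/W
R_concrete = ΣR − ΣR_known = 0.07940 − 0.06648 = 0.01292 K/W
L/(kA) = 0.01292 ⇒ k = 0.215/(0.01292·10.9) = 1.53 W/m·K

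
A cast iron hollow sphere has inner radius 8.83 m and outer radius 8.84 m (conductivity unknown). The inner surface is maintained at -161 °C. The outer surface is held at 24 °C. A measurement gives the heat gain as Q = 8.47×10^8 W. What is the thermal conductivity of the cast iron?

ΣR = ΔT/Q = |-161 − 24|/8.47×10^8 = 2.184×10^-7 K/W
(1/r₁−1/r₂)/(4πk) = 2.184×10^-7 ⇒ k = 1.281×10^-4/(4π·2.184×10^-7) = 46.7 W/m·K

k = 46.7 W/m·K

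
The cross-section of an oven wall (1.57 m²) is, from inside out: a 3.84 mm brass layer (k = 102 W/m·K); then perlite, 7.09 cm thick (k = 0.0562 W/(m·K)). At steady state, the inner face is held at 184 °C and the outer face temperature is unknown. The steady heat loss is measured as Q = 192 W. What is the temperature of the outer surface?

T_out = 29.7 °C

Sum the resistances:
  R_brass = L/(kA) = 0.00384/(102·1.57) = 2.398×10^-5 K/W
  R_perlite = L/(kA) = 0.0709/(0.0562·1.57) = 0.8035 K/W
ΣR = 0.8036 K/W
ΔT = Q·ΣR = 192 × 0.8036 = 154.3 K
Heat flows outward, so T_out = T_in − ΔT = 184 − 154.3 = 29.7 °C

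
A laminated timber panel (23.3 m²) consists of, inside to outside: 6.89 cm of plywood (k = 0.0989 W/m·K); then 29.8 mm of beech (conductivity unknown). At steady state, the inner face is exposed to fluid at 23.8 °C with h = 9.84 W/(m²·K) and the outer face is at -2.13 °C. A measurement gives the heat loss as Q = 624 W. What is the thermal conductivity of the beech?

k = 0.175 W/m·K

ΣR = ΔT/Q = |23.8 − -2.13|/624 = 0.04155 K/W
Known resistances:
  R_conv,in = 1/(hA) = 1/(9.84·23.3) = 0.004362 K/W
  R_plywood = L/(kA) = 0.0689/(0.0989·23.3) = 0.02990 K/W
R_beech = ΣR − ΣR_known = 0.04155 − 0.03426 = 0.007290 K/W
L/(kA) = 0.007290 ⇒ k = 0.0298/(0.007290·23.3) = 0.175 W/m·K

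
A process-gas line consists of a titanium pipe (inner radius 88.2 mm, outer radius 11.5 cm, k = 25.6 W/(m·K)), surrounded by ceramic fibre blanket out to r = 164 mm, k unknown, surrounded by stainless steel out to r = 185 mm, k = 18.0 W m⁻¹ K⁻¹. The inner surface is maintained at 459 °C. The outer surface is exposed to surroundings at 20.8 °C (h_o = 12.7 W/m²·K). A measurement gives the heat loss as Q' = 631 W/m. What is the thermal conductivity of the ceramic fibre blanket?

k = 0.0905 W/m·K

ΣR = ΔT/Q' = |459 − 20.8|/631 = 0.6945 m·K/W
Known resistances:
  R'_titanium = ln(0.115/0.0882)/(2πk) = 0.2653/(2π·25.6) = 0.001650 m·K/W
  R'_stainless steel = ln(0.185/0.164)/(2πk) = 0.1205/(2π·18.0) = 0.001065 m·K/W
  R'_conv,out = 1/(2πr h) = 1/(2π·0.185·12.7) = 0.06774 m·K/W
R_ceramic fibre blanket = ΣR − ΣR_known = 0.6945 − 0.07045 = 0.6240 m·K/W
ln(r₂/r₁)/(2πk) = 0.6240 ⇒ k = 0.3549/(2π·0.6240) = 0.0905 W/m·K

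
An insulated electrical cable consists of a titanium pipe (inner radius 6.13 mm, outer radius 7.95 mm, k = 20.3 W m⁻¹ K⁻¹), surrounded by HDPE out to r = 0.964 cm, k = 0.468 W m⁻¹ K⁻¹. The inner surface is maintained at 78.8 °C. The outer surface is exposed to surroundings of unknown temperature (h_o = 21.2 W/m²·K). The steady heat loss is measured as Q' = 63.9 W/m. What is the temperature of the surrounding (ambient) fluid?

T_out = 24.7 °C

Series resistances:
  R'_titanium = ln(0.00795/0.00613)/(2πk) = 0.2600/(2π·20.3) = 0.002038 m·K/W
  R'_HDPE = ln(0.00964/0.00795)/(2πk) = 0.1927/(2π·0.468) = 0.06555 m·K/W
  R'_conv,out = 1/(2πr h) = 1/(2π·0.00964·21.2) = 0.7788 m·K/W
ΣR = 0.8464 m·K/W
ΔT = Q'·ΣR = 63.9 × 0.8464 = 54.08 K
Heat flows outward, so T_out = T_in − ΔT = 78.8 − 54.08 = 24.7 °C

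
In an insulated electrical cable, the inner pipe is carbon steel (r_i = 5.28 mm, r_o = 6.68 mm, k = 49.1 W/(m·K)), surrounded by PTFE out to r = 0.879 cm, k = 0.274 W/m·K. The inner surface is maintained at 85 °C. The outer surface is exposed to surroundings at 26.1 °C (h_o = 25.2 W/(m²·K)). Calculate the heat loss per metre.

Resistance network (inner→outer):
  R'_carbon steel = ln(0.00668/0.00528)/(2πk) = 0.2352/(2π·49.1) = 7.624×10^-4 m·K/W
  R'_PTFE = ln(0.00879/0.00668)/(2πk) = 0.2745/(2π·0.274) = 0.1594 m·K/W
  R'_conv,out = 1/(2πr h) = 1/(2π·0.00879·25.2) = 0.7185 m·K/W
ΣR = 7.624×10^-4 + 0.1594 + 0.7185 = 0.8787 m·K/W
Q' = ΔT/ΣR = (85 °C − 26.1 °C)/0.8787 = 67.0 W/m

Q' = 67.0 W/m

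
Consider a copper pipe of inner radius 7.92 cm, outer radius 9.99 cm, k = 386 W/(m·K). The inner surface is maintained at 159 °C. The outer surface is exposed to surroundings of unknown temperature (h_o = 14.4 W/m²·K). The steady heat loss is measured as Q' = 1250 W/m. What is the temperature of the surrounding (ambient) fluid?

T_out = 20.6 °C

Sum the resistances:
  R'_copper = ln(0.0999/0.0792)/(2πk) = 0.2322/(2π·386) = 9.574×10^-5 m·K/W
  R'_conv,out = 1/(2πr h) = 1/(2π·0.0999·14.4) = 0.1106 m·K/W
ΣR = 0.1107 m·K/W
ΔT = Q'·ΣR = 1250 × 0.1107 = 138.4 K
Heat flows outward, so T_out = T_in − ΔT = 159 − 138.4 = 20.6 °C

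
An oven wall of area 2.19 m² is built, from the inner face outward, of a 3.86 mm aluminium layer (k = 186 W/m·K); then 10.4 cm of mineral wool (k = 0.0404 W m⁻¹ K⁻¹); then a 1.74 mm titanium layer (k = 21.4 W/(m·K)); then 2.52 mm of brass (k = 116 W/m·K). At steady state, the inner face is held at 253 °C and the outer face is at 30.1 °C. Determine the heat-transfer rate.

Q = 190 W

Resistance network (inner→outer):
  R_aluminium = L/(kA) = 0.00386/(186·2.19) = 9.476×10^-6 K/W
  R_mineral wool = L/(kA) = 0.104/(0.0404·2.19) = 1.175 K/W
  R_titanium = L/(kA) = 0.00174/(21.4·2.19) = 3.713×10^-5 K/W
  R_brass = L/(kA) = 0.00252/(116·2.19) = 9.920×10^-6 K/W
ΣR = 9.476×10^-6 + 1.175 + 3.713×10^-5 + 9.920×10^-6 = 1.175 K/W
Q = ΔT/ΣR = (253 °C − 30.1 °C)/1.175 = 190 W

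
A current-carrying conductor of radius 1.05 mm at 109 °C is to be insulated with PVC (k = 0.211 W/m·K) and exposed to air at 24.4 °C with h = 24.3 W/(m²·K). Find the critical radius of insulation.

For a cylinder, r_cr = k_ins/h = 0.211/24.3 = 0.00868 m = 0.868 cm

r_cr = 0.868 cm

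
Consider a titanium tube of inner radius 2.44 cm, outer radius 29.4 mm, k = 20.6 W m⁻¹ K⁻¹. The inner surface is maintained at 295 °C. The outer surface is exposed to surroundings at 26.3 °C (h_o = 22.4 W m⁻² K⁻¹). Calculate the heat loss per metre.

Q' = 1110 W/m

Resistance network (inner→outer):
  R'_titanium = ln(0.0294/0.0244)/(2πk) = 0.1864/(2π·20.6) = 0.001440 m·K/W
  R'_conv,out = 1/(2πr h) = 1/(2π·0.0294·22.4) = 0.2417 m·K/W
ΣR = 0.001440 + 0.2417 = 0.2431 m·K/W
Q' = ΔT/ΣR = (295 °C − 26.3 °C)/0.2431 = 1110 W/m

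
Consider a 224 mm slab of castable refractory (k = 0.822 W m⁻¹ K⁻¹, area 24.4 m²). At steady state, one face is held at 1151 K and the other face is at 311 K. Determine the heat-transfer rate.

Q = kA·ΔT/L = 0.822 × 24.4 × |1151 K − 311 K| / 0.224 = 75200 W

Q = 75200 W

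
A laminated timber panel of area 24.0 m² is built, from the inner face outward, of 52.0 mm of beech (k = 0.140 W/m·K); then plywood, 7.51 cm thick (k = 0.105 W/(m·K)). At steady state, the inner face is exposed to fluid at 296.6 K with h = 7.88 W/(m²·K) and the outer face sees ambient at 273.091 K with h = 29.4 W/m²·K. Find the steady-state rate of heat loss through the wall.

Resistance network (inner→outer):
  R_conv,in = 1/(hA) = 1/(7.88·24.0) = 0.005288 K/W
  R_beech = L/(kA) = 0.0520/(0.140·24.0) = 0.01548 K/W
  R_plywood = L/(kA) = 0.0751/(0.105·24.0) = 0.02980 K/W
  R_conv,out = 1/(hA) = 1/(29.4·24.0) = 0.001417 K/W
ΣR = 0.005288 + 0.01548 + 0.02980 + 0.001417 = 0.05199 K/W
Q = ΔT/ΣR = (296.6 K − 273.091 K)/0.05199 = 452 W

Q = 452 W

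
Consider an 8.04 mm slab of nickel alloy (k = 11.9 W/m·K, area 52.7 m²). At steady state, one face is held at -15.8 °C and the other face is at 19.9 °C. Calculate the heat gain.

Q = 2780 kW

Q = kA·ΔT/L = 11.9 × 52.7 × |-15.8 °C − 19.9 °C| / 0.00804 = 2.78×10^6 W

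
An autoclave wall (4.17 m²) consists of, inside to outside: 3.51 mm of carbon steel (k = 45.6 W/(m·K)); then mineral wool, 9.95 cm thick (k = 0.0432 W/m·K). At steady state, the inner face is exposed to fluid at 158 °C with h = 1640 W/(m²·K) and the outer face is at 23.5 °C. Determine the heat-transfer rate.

Series thermal resistances, inner to outer:
  R_conv,in = 1/(hA) = 1/(1640·4.17) = 1.462×10^-4 K/W
  R_carbon steel = L/(kA) = 0.00351/(45.6·4.17) = 1.846×10^-5 K/W
  R_mineral wool = L/(kA) = 0.0995/(0.0432·4.17) = 0.5523 K/W
ΣR = 1.462×10^-4 + 1.846×10^-5 + 0.5523 = 0.5525 K/W
Q = ΔT/ΣR = (158 °C − 23.5 °C)/0.5525 = 243 W

Q = 243 W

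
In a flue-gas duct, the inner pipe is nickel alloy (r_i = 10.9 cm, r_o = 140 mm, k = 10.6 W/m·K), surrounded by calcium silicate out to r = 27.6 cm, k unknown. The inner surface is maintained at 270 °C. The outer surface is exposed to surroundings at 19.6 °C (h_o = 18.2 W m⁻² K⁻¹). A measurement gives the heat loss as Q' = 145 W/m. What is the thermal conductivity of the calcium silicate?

k = 0.0639 W/m·K

ΣR = ΔT/Q' = |270 − 19.6|/145 = 1.727 m·K/W
Known resistances:
  R'_nickel alloy = ln(0.140/0.109)/(2πk) = 0.2503/(2π·10.6) = 0.003758 m·K/W
  R'_conv,out = 1/(2πr h) = 1/(2π·0.276·18.2) = 0.03168 m·K/W
R_calcium silicate = ΣR − ΣR_known = 1.727 − 0.03544 = 1.692 m·K/W
ln(r₂/r₁)/(2πk) = 1.692 ⇒ k = 0.6788/(2π·1.692) = 0.0639 W/m·K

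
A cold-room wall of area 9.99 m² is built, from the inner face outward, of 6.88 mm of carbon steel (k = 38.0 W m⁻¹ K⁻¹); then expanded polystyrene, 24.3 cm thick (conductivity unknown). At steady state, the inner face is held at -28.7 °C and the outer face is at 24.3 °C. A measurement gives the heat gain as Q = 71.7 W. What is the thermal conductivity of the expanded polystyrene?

ΣR = ΔT/Q = |-28.7 − 24.3|/71.7 = 0.7392 K/W
Known resistances:
  R_carbon steel = L/(kA) = 0.00688/(38.0·9.99) = 1.812×10^-5 K/W
R_expanded polystyrene = ΣR − ΣR_known = 0.7392 − 1.812×10^-5 = 0.7392 K/W
L/(kA) = 0.7392 ⇒ k = 0.243/(0.7392·9.99) = 0.0329 W/m·K

k = 0.0329 W/m·K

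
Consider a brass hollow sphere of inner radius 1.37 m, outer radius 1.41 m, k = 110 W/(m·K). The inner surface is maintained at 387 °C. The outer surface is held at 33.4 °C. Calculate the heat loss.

Q = 4πk·ΔT/(1/r₁ − 1/r₂) = 4π × 110 × 353.6 / (1/1.37 − 1/1.41) = 2.36×10^7 W

Q = 23600 kW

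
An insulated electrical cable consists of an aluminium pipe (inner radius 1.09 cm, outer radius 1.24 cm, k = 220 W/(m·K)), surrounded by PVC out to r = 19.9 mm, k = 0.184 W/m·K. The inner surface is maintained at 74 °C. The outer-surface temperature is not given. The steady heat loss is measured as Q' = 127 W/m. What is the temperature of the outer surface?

T_out = 22.0 °C

Sum the resistances:
  R'_aluminium = ln(0.0124/0.0109)/(2πk) = 0.1289/(2π·220) = 9.327×10^-5 m·K/W
  R'_PVC = ln(0.0199/0.0124)/(2πk) = 0.4730/(2π·0.184) = 0.4092 m·K/W
ΣR = 0.4092 m·K/W
ΔT = Q'·ΣR = 127 × 0.4092 = 51.97 K
Heat flows outward, so T_out = T_in − ΔT = 74 − 51.97 = 22.0 °C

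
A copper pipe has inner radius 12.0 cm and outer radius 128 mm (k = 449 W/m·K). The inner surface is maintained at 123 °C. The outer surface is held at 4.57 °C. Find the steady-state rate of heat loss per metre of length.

Q' = 2πk·ΔT/ln(r₂/r₁) = 2π × 449 × 118.43 / ln(0.128/0.120) = 5.18×10^6 W/m

Q' = 5.18×10^6 W/m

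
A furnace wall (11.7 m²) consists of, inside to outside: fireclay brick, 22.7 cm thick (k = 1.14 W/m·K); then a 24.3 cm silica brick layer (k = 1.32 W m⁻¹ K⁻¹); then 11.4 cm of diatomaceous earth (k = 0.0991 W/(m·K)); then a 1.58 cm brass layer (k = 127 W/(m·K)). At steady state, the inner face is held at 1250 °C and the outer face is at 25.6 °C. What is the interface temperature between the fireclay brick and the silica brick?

T = 1091 °C

Treat each layer as a resistance in series:
  R_fireclay brick = L/(kA) = 0.227/(1.14·11.7) = 0.01702 K/W
  R_silica brick = L/(kA) = 0.243/(1.32·11.7) = 0.01573 K/W
  R_diatomaceous earth = L/(kA) = 0.114/(0.0991·11.7) = 0.09832 K/W
  R_brass = L/(kA) = 0.0158/(127·11.7) = 1.063×10^-5 K/W
ΣR = 0.01702 + 0.01573 + 0.09832 + 1.063×10^-5 = 0.1311 K/W
Q = ΔT/ΣR = (1250 °C − 25.6 °C)/0.1311 = 9339 W
From the inner boundary to the fireclay brick/silica brick interface, ΣR_partial = 0.01702 K/W.
T_interface = T_in − Q·ΣR_partial = 1250 °C − (9339)(0.01702) = 1091 °C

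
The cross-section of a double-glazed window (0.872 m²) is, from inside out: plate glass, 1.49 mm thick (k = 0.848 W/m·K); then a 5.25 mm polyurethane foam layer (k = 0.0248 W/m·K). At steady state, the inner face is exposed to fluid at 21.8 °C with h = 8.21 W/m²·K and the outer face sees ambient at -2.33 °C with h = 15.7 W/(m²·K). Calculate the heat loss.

Q = 52.7 W

Treat each layer as a resistance in series:
  R_conv,in = 1/(hA) = 1/(8.21·0.872) = 0.1397 K/W
  R_plate glass = L/(kA) = 0.00149/(0.848·0.872) = 0.002015 K/W
  R_polyurethane foam = L/(kA) = 0.00525/(0.0248·0.872) = 0.2428 K/W
  R_conv,out = 1/(hA) = 1/(15.7·0.872) = 0.07304 K/W
ΣR = 0.1397 + 0.002015 + 0.2428 + 0.07304 = 0.4576 K/W
Q = ΔT/ΣR = (21.8 °C − -2.33 °C)/0.4576 = 52.7 W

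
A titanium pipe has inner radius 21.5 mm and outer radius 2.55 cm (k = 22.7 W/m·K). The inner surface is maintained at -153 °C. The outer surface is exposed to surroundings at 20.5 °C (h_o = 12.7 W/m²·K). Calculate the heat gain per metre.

Q' = 352 W/m

Treat each layer as a resistance in series:
  R'_titanium = ln(0.0255/0.0215)/(2πk) = 0.1706/(2π·22.7) = 0.001196 m·K/W
  R'_conv,out = 1/(2πr h) = 1/(2π·0.0255·12.7) = 0.4914 m·K/W
ΣR = 0.001196 + 0.4914 = 0.4926 m·K/W
Q' = ΔT/ΣR = (-153 °C − 20.5 °C)/0.4926 = -352 W/m
(Negative Q' ⇒ heat flows inward; heat gain = 352 W/m.)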